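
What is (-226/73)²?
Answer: 51076/5329 ≈ 9.5845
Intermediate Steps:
(-226/73)² = 51076/5329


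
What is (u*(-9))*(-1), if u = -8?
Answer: -72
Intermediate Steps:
(u*(-9))*(-1) = -8*(-9)*(-1) = 72*(-1) = -72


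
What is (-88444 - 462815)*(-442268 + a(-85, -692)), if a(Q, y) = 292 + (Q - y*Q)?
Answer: 276115159179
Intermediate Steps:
a(Q, y) = 292 + Q - Q*y (a(Q, y) = 292 + (Q - Q*y) = 292 + Q - Q*y)
(-88444 - 462815)*(-442268 + a(-85, -692)) = (-88444 - 462815)*(-442268 + (292 - 85 - 1*(-85)*(-692))) = -551259*(-442268 + (292 - 85 - 58820)) = -551259*(-442268 - 58613) = -551259*(-500881) = 276115159179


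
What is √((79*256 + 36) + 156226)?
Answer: √176486 ≈ 420.10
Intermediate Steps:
√((79*256 + 36) + 156226) = √((20224 + 36) + 156226) = √(20260 + 156226) = √176486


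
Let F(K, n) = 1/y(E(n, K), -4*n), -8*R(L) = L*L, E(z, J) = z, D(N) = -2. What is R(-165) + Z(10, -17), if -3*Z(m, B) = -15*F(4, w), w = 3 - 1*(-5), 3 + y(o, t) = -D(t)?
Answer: -27265/8 ≈ -3408.1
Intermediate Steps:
y(o, t) = -1 (y(o, t) = -3 - 1*(-2) = -3 + 2 = -1)
R(L) = -L²/8 (R(L) = -L*L/8 = -L²/8)
w = 8 (w = 3 + 5 = 8)
F(K, n) = -1 (F(K, n) = 1/(-1) = -1)
Z(m, B) = -5 (Z(m, B) = -(-5)*(-1) = -⅓*15 = -5)
R(-165) + Z(10, -17) = -⅛*(-165)² - 5 = -⅛*27225 - 5 = -27225/8 - 5 = -27265/8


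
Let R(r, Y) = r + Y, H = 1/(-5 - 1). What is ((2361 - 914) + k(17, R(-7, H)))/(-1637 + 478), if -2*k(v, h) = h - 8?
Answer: -17455/13908 ≈ -1.2550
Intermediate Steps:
H = -⅙ (H = 1/(-6) = -⅙ ≈ -0.16667)
R(r, Y) = Y + r
k(v, h) = 4 - h/2 (k(v, h) = -(h - 8)/2 = -(-8 + h)/2 = 4 - h/2)
((2361 - 914) + k(17, R(-7, H)))/(-1637 + 478) = ((2361 - 914) + (4 - (-⅙ - 7)/2))/(-1637 + 478) = (1447 + (4 - ½*(-43/6)))/(-1159) = (1447 + (4 + 43/12))*(-1/1159) = (1447 + 91/12)*(-1/1159) = (17455/12)*(-1/1159) = -17455/13908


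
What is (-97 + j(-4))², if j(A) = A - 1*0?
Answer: 10201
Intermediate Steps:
j(A) = A (j(A) = A + 0 = A)
(-97 + j(-4))² = (-97 - 4)² = (-101)² = 10201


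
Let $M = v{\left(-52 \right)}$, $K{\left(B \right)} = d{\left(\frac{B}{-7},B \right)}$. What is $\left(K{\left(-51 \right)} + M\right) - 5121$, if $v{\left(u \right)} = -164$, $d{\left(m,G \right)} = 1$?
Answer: $-5284$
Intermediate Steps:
$K{\left(B \right)} = 1$
$M = -164$
$\left(K{\left(-51 \right)} + M\right) - 5121 = \left(1 - 164\right) - 5121 = -163 - 5121 = -5284$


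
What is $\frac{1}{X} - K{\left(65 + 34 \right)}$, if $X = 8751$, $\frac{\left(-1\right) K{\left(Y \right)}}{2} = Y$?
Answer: $\frac{1732699}{8751} \approx 198.0$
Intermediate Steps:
$K{\left(Y \right)} = - 2 Y$
$\frac{1}{X} - K{\left(65 + 34 \right)} = \frac{1}{8751} - - 2 \left(65 + 34\right) = \frac{1}{8751} - \left(-2\right) 99 = \frac{1}{8751} - -198 = \frac{1}{8751} + 198 = \frac{1732699}{8751}$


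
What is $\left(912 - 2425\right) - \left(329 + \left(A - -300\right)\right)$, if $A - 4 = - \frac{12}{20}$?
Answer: $- \frac{10727}{5} \approx -2145.4$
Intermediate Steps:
$A = \frac{17}{5}$ ($A = 4 - \frac{12}{20} = 4 - \frac{3}{5} = \frac{17}{5} \approx 3.4$)
$\left(912 - 2425\right) - \left(329 + \left(A - -300\right)\right) = \left(912 - 2425\right) - \left(329 + \left(\frac{17}{5} - -300\right)\right) = \left(912 - 2425\right) - \left(329 + \left(\frac{17}{5} + 300\right)\right) = -1513 - \left(329 + \frac{1517}{5}\right) = -1513 - \frac{3162}{5} = - \frac{10727}{5}$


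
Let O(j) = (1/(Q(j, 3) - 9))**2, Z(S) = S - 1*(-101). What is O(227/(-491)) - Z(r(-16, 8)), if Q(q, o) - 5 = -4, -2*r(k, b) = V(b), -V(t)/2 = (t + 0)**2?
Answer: -10559/64 ≈ -164.98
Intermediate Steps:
V(t) = -2*t**2 (V(t) = -2*(t + 0)**2 = -2*t**2)
r(k, b) = b**2 (r(k, b) = -(-1)*b**2 = b**2)
Z(S) = 101 + S (Z(S) = S + 101 = 101 + S)
Q(q, o) = 1 (Q(q, o) = 5 - 4 = 1)
O(j) = 1/64 (O(j) = (1/(1 - 9))**2 = (1/(-8))**2 = (-1/8)**2 = 1/64)
O(227/(-491)) - Z(r(-16, 8)) = 1/64 - (101 + 8**2) = 1/64 - (101 + 64) = 1/64 - 1*165 = 1/64 - 165 = -10559/64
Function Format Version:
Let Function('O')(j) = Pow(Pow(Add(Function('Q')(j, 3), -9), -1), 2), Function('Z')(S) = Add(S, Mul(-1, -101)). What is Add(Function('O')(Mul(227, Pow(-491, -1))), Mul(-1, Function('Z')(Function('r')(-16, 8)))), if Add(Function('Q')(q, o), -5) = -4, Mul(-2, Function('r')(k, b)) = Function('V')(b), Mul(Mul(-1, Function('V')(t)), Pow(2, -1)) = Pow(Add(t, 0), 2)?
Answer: Rational(-10559, 64) ≈ -164.98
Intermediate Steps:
Function('V')(t) = Mul(-2, Pow(t, 2)) (Function('V')(t) = Mul(-2, Pow(Add(t, 0), 2)) = Mul(-2, Pow(t, 2)))
Function('r')(k, b) = Pow(b, 2) (Function('r')(k, b) = Mul(Rational(-1, 2), Mul(-2, Pow(b, 2))) = Pow(b, 2))
Function('Z')(S) = Add(101, S) (Function('Z')(S) = Add(S, 101) = Add(101, S))
Function('Q')(q, o) = 1 (Function('Q')(q, o) = Add(5, -4) = 1)
Function('O')(j) = Rational(1, 64) (Function('O')(j) = Pow(Pow(Add(1, -9), -1), 2) = Pow(Pow(-8, -1), 2) = Pow(Rational(-1, 8), 2) = Rational(1, 64))
Add(Function('O')(Mul(227, Pow(-491, -1))), Mul(-1, Function('Z')(Function('r')(-16, 8)))) = Add(Rational(1, 64), Mul(-1, Add(101, Pow(8, 2)))) = Add(Rational(1, 64), Mul(-1, Add(101, 64))) = Add(Rational(1, 64), Mul(-1, 165)) = Add(Rational(1, 64), -165) = Rational(-10559, 64)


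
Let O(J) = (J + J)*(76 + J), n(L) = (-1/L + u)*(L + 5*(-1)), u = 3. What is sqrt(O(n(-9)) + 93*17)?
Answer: I*sqrt(100867)/9 ≈ 35.288*I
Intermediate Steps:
n(L) = (-5 + L)*(3 - 1/L) (n(L) = (-1/L + 3)*(L + 5*(-1)) = (3 - 1/L)*(L - 5) = (3 - 1/L)*(-5 + L) = (-5 + L)*(3 - 1/L))
O(J) = 2*J*(76 + J) (O(J) = (2*J)*(76 + J) = 2*J*(76 + J))
sqrt(O(n(-9)) + 93*17) = sqrt(2*(-16 + 3*(-9) + 5/(-9))*(76 + (-16 + 3*(-9) + 5/(-9))) + 93*17) = sqrt(2*(-16 - 27 + 5*(-1/9))*(76 + (-16 - 27 + 5*(-1/9))) + 1581) = sqrt(2*(-16 - 27 - 5/9)*(76 + (-16 - 27 - 5/9)) + 1581) = sqrt(2*(-392/9)*(76 - 392/9) + 1581) = sqrt(2*(-392/9)*(292/9) + 1581) = sqrt(-228928/81 + 1581) = sqrt(-100867/81) = I*sqrt(100867)/9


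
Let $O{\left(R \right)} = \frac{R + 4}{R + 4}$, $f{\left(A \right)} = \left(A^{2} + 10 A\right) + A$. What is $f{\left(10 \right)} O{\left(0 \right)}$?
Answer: $210$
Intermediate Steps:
$f{\left(A \right)} = A^{2} + 11 A$
$O{\left(R \right)} = 1$ ($O{\left(R \right)} = \frac{4 + R}{4 + R} = 1$)
$f{\left(10 \right)} O{\left(0 \right)} = 10 \left(11 + 10\right) 1 = 10 \cdot 21 \cdot 1 = 210 \cdot 1 = 210$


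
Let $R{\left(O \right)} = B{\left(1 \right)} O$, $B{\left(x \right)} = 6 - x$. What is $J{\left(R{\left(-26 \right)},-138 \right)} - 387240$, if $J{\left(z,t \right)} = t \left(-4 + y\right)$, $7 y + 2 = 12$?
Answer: $- \frac{2708196}{7} \approx -3.8689 \cdot 10^{5}$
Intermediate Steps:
$y = \frac{10}{7}$ ($y = - \frac{2}{7} + \frac{1}{7} \cdot 12 = - \frac{2}{7} + \frac{12}{7} = \frac{10}{7} \approx 1.4286$)
$R{\left(O \right)} = 5 O$ ($R{\left(O \right)} = \left(6 - 1\right) O = 5 O$)
$J{\left(z,t \right)} = - \frac{18 t}{7}$ ($J{\left(z,t \right)} = t \left(-4 + \frac{10}{7}\right) = t \left(- \frac{18}{7}\right) = - \frac{18 t}{7}$)
$J{\left(R{\left(-26 \right)},-138 \right)} - 387240 = \left(- \frac{18}{7}\right) \left(-138\right) - 387240 = \frac{2484}{7} - 387240 = - \frac{2708196}{7}$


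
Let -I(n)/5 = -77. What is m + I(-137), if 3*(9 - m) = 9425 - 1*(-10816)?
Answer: -6353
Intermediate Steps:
I(n) = 385 (I(n) = -5*(-77) = 385)
m = -6738 (m = 9 - (9425 - 1*(-10816))/3 = 9 - (9425 + 10816)/3 = 9 - ⅓*20241 = 9 - 6747 = -6738)
m + I(-137) = -6738 + 385 = -6353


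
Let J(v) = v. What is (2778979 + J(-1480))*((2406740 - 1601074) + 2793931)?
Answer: 9997877067903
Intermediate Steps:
(2778979 + J(-1480))*((2406740 - 1601074) + 2793931) = (2778979 - 1480)*((2406740 - 1601074) + 2793931) = 2777499*(805666 + 2793931) = 2777499*3599597 = 9997877067903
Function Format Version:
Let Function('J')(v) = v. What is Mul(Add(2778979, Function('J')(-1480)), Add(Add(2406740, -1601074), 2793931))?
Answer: 9997877067903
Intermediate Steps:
Mul(Add(2778979, Function('J')(-1480)), Add(Add(2406740, -1601074), 2793931)) = Mul(Add(2778979, -1480), Add(Add(2406740, -1601074), 2793931)) = Mul(2777499, Add(805666, 2793931)) = Mul(2777499, 3599597) = 9997877067903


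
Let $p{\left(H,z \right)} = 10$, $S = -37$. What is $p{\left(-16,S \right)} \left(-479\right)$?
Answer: $-4790$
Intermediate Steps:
$p{\left(-16,S \right)} \left(-479\right) = 10 \left(-479\right) = -4790$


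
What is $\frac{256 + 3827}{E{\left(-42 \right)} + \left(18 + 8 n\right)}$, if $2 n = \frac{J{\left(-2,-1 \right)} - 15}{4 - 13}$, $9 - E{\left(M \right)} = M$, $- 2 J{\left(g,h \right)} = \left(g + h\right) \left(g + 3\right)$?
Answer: $\frac{1361}{25} \approx 54.44$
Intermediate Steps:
$J{\left(g,h \right)} = - \frac{\left(3 + g\right) \left(g + h\right)}{2}$ ($J{\left(g,h \right)} = - \frac{\left(g + h\right) \left(g + 3\right)}{2} = - \frac{\left(g + h\right) \left(3 + g\right)}{2} = - \frac{\left(3 + g\right) \left(g + h\right)}{2}$)
$E{\left(M \right)} = 9 - M$
$n = \frac{3}{4}$ ($n = \frac{\left(\left(\left(- \frac{3}{2}\right) \left(-2\right) - - \frac{3}{2} - \frac{\left(-2\right)^{2}}{2} - \left(-1\right) \left(-1\right)\right) - 15\right) \frac{1}{4 - 13}}{2} = \frac{\left(\left(3 + \frac{3}{2} - 2 - 1\right) - 15\right) \frac{1}{-9}}{2} = \frac{\left(\left(3 + \frac{3}{2} - 2 - 1\right) - 15\right) \left(- \frac{1}{9}\right)}{2} = \frac{\left(\frac{3}{2} - 15\right) \left(- \frac{1}{9}\right)}{2} = \frac{\left(- \frac{27}{2}\right) \left(- \frac{1}{9}\right)}{2} = \frac{1}{2} \cdot \frac{3}{2} = \frac{3}{4} \approx 0.75$)
$\frac{256 + 3827}{E{\left(-42 \right)} + \left(18 + 8 n\right)} = \frac{256 + 3827}{\left(9 - -42\right) + \left(18 + 8 \cdot \frac{3}{4}\right)} = \frac{4083}{\left(9 + 42\right) + \left(18 + 6\right)} = \frac{4083}{51 + 24} = \frac{4083}{75} = 4083 \cdot \frac{1}{75} = \frac{1361}{25}$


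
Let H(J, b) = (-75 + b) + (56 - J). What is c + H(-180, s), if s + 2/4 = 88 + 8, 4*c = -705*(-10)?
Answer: 2019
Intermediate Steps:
c = 3525/2 (c = (-705*(-10))/4 = (1/4)*7050 = 3525/2 ≈ 1762.5)
s = 191/2 (s = -1/2 + (88 + 8) = -1/2 + 96 = 191/2 ≈ 95.500)
H(J, b) = -19 + b - J
c + H(-180, s) = 3525/2 + (-19 + 191/2 - 1*(-180)) = 3525/2 + (-19 + 191/2 + 180) = 3525/2 + 513/2 = 2019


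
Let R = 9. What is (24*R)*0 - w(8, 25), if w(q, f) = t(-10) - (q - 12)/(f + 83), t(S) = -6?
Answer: 161/27 ≈ 5.9630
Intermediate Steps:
w(q, f) = -6 - (-12 + q)/(83 + f) (w(q, f) = -6 - (q - 12)/(f + 83) = -6 - (-12 + q)/(83 + f))
(24*R)*0 - w(8, 25) = (24*9)*0 - (-486 - 1*8 - 6*25)/(83 + 25) = 216*0 - (-486 - 8 - 150)/108 = 0 - (-644)/108 = 0 - 1*(-161/27) = 0 + 161/27 = 161/27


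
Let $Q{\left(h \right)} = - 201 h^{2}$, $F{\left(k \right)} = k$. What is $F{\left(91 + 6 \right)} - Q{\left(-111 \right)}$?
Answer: $2476618$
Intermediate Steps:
$F{\left(91 + 6 \right)} - Q{\left(-111 \right)} = \left(91 + 6\right) - - 201 \left(-111\right)^{2} = 97 - \left(-201\right) 12321 = 97 - -2476521 = 97 + 2476521 = 2476618$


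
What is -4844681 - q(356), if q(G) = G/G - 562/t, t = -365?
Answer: -1768309492/365 ≈ -4.8447e+6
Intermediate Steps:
q(G) = 927/365 (q(G) = G/G - 562/(-365) = 1 - 562*(-1/365) = 1 + 562/365 = 927/365)
-4844681 - q(356) = -4844681 - 1*927/365 = -4844681 - 927/365 = -1768309492/365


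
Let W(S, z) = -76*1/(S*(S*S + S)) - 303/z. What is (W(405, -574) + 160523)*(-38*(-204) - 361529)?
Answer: -155055875438892794993/2730360150 ≈ -5.6789e+10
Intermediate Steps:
W(S, z) = -303/z - 76/(S*(S + S**2)) (W(S, z) = -76*1/(S*(S**2 + S)) - 303/z = -76*1/(S*(S + S**2)) - 303/z = -76/(S*(S + S**2)) - 303/z = -303/z - 76/(S*(S + S**2)))
(W(405, -574) + 160523)*(-38*(-204) - 361529) = ((-303*405**2 - 303*405**3 - 76*(-574))/(405**2*(-574)*(1 + 405)) + 160523)*(-38*(-204) - 361529) = ((1/164025)*(-1/574)*(-303*164025 - 303*66430125 + 43624)/406 + 160523)*(7752 - 361529) = ((1/164025)*(-1/574)*(1/406)*(-49699575 - 20128327875 + 43624) + 160523)*(-353777) = ((1/164025)*(-1/574)*(1/406)*(-20177983826) + 160523)*(-353777) = (1441284559/2730360150 + 160523)*(-353777) = (438287043643009/2730360150)*(-353777) = -155055875438892794993/2730360150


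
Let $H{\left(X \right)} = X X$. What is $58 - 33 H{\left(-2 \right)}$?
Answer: $-74$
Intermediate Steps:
$H{\left(X \right)} = X^{2}$
$58 - 33 H{\left(-2 \right)} = 58 - 33 \left(-2\right)^{2} = 58 - 132 = -74$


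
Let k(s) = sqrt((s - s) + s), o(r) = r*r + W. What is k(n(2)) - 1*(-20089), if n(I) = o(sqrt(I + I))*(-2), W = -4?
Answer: 20089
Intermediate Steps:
o(r) = -4 + r**2 (o(r) = r*r - 4 = r**2 - 4 = -4 + r**2)
n(I) = 8 - 4*I (n(I) = (-4 + (sqrt(I + I))**2)*(-2) = (-4 + (sqrt(2*I))**2)*(-2) = (-4 + (sqrt(2)*sqrt(I))**2)*(-2) = (-4 + 2*I)*(-2) = 8 - 4*I)
k(s) = sqrt(s) (k(s) = sqrt(0 + s) = sqrt(s))
k(n(2)) - 1*(-20089) = sqrt(8 - 4*2) - 1*(-20089) = sqrt(8 - 8) + 20089 = sqrt(0) + 20089 = 0 + 20089 = 20089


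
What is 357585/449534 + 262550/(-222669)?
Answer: -38402057335/100097286246 ≈ -0.38365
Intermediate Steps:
357585/449534 + 262550/(-222669) = 357585*(1/449534) + 262550*(-1/222669) = 357585/449534 - 262550/222669 = -38402057335/100097286246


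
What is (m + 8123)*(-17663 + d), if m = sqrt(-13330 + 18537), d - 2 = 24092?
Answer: 52239013 + 6431*sqrt(5207) ≈ 5.2703e+7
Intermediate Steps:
d = 24094 (d = 2 + 24092 = 24094)
m = sqrt(5207) ≈ 72.160
(m + 8123)*(-17663 + d) = (sqrt(5207) + 8123)*(-17663 + 24094) = (8123 + sqrt(5207))*6431 = 52239013 + 6431*sqrt(5207)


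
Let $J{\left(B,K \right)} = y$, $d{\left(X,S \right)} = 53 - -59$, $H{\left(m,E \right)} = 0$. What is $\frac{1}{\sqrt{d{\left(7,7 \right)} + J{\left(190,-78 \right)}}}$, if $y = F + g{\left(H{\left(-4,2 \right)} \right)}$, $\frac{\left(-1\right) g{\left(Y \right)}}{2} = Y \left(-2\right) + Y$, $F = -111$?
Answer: $1$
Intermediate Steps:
$d{\left(X,S \right)} = 112$ ($d{\left(X,S \right)} = 53 + 59 = 112$)
$g{\left(Y \right)} = 2 Y$ ($g{\left(Y \right)} = - 2 \left(Y \left(-2\right) + Y\right) = - 2 \left(- 2 Y + Y\right) = - 2 \left(- Y\right) = 2 Y$)
$y = -111$ ($y = -111 + 2 \cdot 0 = -111 + 0 = -111$)
$J{\left(B,K \right)} = -111$
$\frac{1}{\sqrt{d{\left(7,7 \right)} + J{\left(190,-78 \right)}}} = \frac{1}{\sqrt{112 - 111}} = \frac{1}{\sqrt{1}} = 1^{-1} = 1$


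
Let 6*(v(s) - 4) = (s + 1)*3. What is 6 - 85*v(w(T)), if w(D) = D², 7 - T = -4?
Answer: -5519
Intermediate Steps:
T = 11 (T = 7 - 1*(-4) = 7 + 4 = 11)
v(s) = 9/2 + s/2 (v(s) = 4 + ((s + 1)*3)/6 = 4 + ((1 + s)*3)/6 = 4 + (3 + 3*s)/6 = 4 + (½ + s/2) = 9/2 + s/2)
6 - 85*v(w(T)) = 6 - 85*(9/2 + (½)*11²) = 6 - 85*(9/2 + (½)*121) = 6 - 85*(9/2 + 121/2) = 6 - 85*65 = 6 - 17*325 = 6 - 5525 = -5519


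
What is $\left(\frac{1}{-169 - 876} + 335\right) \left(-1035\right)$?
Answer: $- \frac{72465318}{209} \approx -3.4672 \cdot 10^{5}$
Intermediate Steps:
$\left(\frac{1}{-169 - 876} + 335\right) \left(-1035\right) = \left(\frac{1}{-1045} + 335\right) \left(-1035\right) = \left(- \frac{1}{1045} + 335\right) \left(-1035\right) = \frac{350074}{1045} \left(-1035\right) = - \frac{72465318}{209}$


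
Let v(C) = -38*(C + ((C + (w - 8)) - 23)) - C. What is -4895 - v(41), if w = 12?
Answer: -2460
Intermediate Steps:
v(C) = 722 - 77*C (v(C) = -38*(C + ((C + (12 - 8)) - 23)) - C = -38*(C + ((C + 4) - 23)) - C = -38*(C + ((4 + C) - 23)) - C = -38*(C + (-19 + C)) - C = -38*(-19 + 2*C) - C = (722 - 76*C) - C = 722 - 77*C)
-4895 - v(41) = -4895 - (722 - 77*41) = -4895 - (722 - 3157) = -4895 - 1*(-2435) = -4895 + 2435 = -2460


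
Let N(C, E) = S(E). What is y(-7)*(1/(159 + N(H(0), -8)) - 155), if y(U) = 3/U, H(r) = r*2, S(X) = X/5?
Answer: 365940/5509 ≈ 66.426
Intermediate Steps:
S(X) = X/5 (S(X) = X*(⅕) = X/5)
H(r) = 2*r
N(C, E) = E/5
y(-7)*(1/(159 + N(H(0), -8)) - 155) = (3/(-7))*(1/(159 + (⅕)*(-8)) - 155) = (3*(-⅐))*(1/(159 - 8/5) - 155) = -3*(1/(787/5) - 155)/7 = -3*(5/787 - 155)/7 = -3/7*(-121980/787) = 365940/5509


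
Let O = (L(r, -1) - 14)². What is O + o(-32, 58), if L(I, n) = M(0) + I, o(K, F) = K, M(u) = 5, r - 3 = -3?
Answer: 49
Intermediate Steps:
r = 0 (r = 3 - 3 = 0)
L(I, n) = 5 + I
O = 81 (O = ((5 + 0) - 14)² = (5 - 14)² = (-9)² = 81)
O + o(-32, 58) = 81 - 32 = 49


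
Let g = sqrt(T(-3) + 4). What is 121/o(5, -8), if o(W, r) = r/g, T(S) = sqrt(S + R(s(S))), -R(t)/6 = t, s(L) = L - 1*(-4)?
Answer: 121*sqrt(2)*(-3 - I)/16 ≈ -32.085 - 10.695*I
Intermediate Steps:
s(L) = 4 + L (s(L) = L + 4 = 4 + L)
R(t) = -6*t
T(S) = sqrt(-24 - 5*S) (T(S) = sqrt(S - 6*(4 + S)) = sqrt(S + (-24 - 6*S)) = sqrt(-24 - 5*S))
g = sqrt(2)*(3 + I)/2 (g = sqrt(sqrt(-24 - 5*(-3)) + 4) = sqrt(sqrt(-24 + 15) + 4) = sqrt(sqrt(-9) + 4) = sqrt(3*I + 4) = sqrt(4 + 3*I) = sqrt(2)*(3 + I)/2 ≈ 2.1213 + 0.70711*I)
o(W, r) = r*sqrt(2)*(3 - I)/10 (o(W, r) = r/((sqrt(2)*(3 + I)/2)) = r*(sqrt(2)*(3 - I)/10) = r*sqrt(2)*(3 - I)/10)
121/o(5, -8) = 121/((1/10)*(-8)*sqrt(2)*(3 - I)) = 121/(-4*sqrt(2)*(3 - I)/5) = -sqrt(2)*(3 + I)/16*121 = -121*sqrt(2)*(3 + I)/16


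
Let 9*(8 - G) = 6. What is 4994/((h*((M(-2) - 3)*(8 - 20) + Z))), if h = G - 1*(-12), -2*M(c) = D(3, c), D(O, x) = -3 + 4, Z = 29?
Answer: 7491/2059 ≈ 3.6382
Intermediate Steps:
G = 22/3 (G = 8 - 1/9*6 = 8 - 2/3 = 22/3 ≈ 7.3333)
D(O, x) = 1
M(c) = -1/2 (M(c) = -1/2*1 = -1/2)
h = 58/3 (h = 22/3 - 1*(-12) = 22/3 + 12 = 58/3 ≈ 19.333)
4994/((h*((M(-2) - 3)*(8 - 20) + Z))) = 4994/((58*((-1/2 - 3)*(8 - 20) + 29)/3)) = 4994/((58*(-7/2*(-12) + 29)/3)) = 4994/((58*(42 + 29)/3)) = 4994/(((58/3)*71)) = 4994/(4118/3) = 4994*(3/4118) = 7491/2059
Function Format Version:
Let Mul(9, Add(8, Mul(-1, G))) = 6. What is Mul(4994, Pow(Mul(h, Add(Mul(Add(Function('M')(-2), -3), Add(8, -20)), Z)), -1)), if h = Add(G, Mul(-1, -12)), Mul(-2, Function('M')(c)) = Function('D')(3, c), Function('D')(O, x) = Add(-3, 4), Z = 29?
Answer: Rational(7491, 2059) ≈ 3.6382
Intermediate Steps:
G = Rational(22, 3) (G = Add(8, Mul(Rational(-1, 9), 6)) = Add(8, Rational(-2, 3)) = Rational(22, 3) ≈ 7.3333)
Function('D')(O, x) = 1
Function('M')(c) = Rational(-1, 2) (Function('M')(c) = Mul(Rational(-1, 2), 1) = Rational(-1, 2))
h = Rational(58, 3) (h = Add(Rational(22, 3), Mul(-1, -12)) = Add(Rational(22, 3), 12) = Rational(58, 3) ≈ 19.333)
Mul(4994, Pow(Mul(h, Add(Mul(Add(Function('M')(-2), -3), Add(8, -20)), Z)), -1)) = Mul(4994, Pow(Mul(Rational(58, 3), Add(Mul(Add(Rational(-1, 2), -3), Add(8, -20)), 29)), -1)) = Mul(4994, Pow(Mul(Rational(58, 3), Add(Mul(Rational(-7, 2), -12), 29)), -1)) = Mul(4994, Pow(Mul(Rational(58, 3), Add(42, 29)), -1)) = Mul(4994, Pow(Mul(Rational(58, 3), 71), -1)) = Mul(4994, Pow(Rational(4118, 3), -1)) = Mul(4994, Rational(3, 4118)) = Rational(7491, 2059)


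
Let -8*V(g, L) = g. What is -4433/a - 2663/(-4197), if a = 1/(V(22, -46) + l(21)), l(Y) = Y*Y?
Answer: -32615082001/16788 ≈ -1.9428e+6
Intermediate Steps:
l(Y) = Y**2
V(g, L) = -g/8
a = 4/1753 (a = 1/(-1/8*22 + 21**2) = 1/(-11/4 + 441) = 1/(1753/4) = 4/1753 ≈ 0.0022818)
-4433/a - 2663/(-4197) = -4433/4/1753 - 2663/(-4197) = -4433*1753/4 - 2663*(-1/4197) = -7771049/4 + 2663/4197 = -32615082001/16788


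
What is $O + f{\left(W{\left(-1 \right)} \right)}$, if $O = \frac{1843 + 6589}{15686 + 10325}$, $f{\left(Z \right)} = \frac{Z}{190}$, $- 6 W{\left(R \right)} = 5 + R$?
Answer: $\frac{125111}{390165} \approx 0.32066$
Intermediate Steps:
$W{\left(R \right)} = - \frac{5}{6} - \frac{R}{6}$ ($W{\left(R \right)} = - \frac{5 + R}{6} = - \frac{5}{6} - \frac{R}{6}$)
$f{\left(Z \right)} = \frac{Z}{190}$ ($f{\left(Z \right)} = Z \frac{1}{190} = \frac{Z}{190}$)
$O = \frac{8432}{26011} \approx 0.32417$
$O + f{\left(W{\left(-1 \right)} \right)} = \frac{8432}{26011} + \frac{- \frac{5}{6} - - \frac{1}{6}}{190} = \frac{8432}{26011} + \frac{- \frac{5}{6} + \frac{1}{6}}{190} = \frac{8432}{26011} + \frac{1}{190} \left(- \frac{2}{3}\right) = \frac{8432}{26011} - \frac{1}{285} = \frac{125111}{390165}$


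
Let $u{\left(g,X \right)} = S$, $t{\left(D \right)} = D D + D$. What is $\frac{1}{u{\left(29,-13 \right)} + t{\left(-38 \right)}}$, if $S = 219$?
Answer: $\frac{1}{1625} \approx 0.00061538$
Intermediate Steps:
$t{\left(D \right)} = D + D^{2}$ ($t{\left(D \right)} = D^{2} + D = D + D^{2}$)
$u{\left(g,X \right)} = 219$
$\frac{1}{u{\left(29,-13 \right)} + t{\left(-38 \right)}} = \frac{1}{219 - 38 \left(1 - 38\right)} = \frac{1}{219 - -1406} = \frac{1}{219 + 1406} = \frac{1}{1625}$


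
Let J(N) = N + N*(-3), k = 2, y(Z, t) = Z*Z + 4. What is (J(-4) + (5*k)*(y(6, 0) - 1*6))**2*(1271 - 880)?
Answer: 47351664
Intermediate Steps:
y(Z, t) = 4 + Z**2 (y(Z, t) = Z**2 + 4 = 4 + Z**2)
J(N) = -2*N (J(N) = N - 3*N = -2*N)
(J(-4) + (5*k)*(y(6, 0) - 1*6))**2*(1271 - 880) = (-2*(-4) + (5*2)*((4 + 6**2) - 1*6))**2*(1271 - 880) = (8 + 10*((4 + 36) - 6))**2*391 = (8 + 10*(40 - 6))**2*391 = (8 + 10*34)**2*391 = (8 + 340)**2*391 = 348**2*391 = 121104*391 = 47351664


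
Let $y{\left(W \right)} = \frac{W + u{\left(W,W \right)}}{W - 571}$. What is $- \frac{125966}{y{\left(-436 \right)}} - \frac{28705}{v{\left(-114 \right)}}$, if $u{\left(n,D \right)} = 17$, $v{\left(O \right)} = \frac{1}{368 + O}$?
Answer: $- \frac{3181806092}{419} \approx -7.5938 \cdot 10^{6}$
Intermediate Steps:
$y{\left(W \right)} = \frac{17 + W}{-571 + W}$ ($y{\left(W \right)} = \frac{W + 17}{W - 571} = \frac{17 + W}{-571 + W}$)
$- \frac{125966}{y{\left(-436 \right)}} - \frac{28705}{v{\left(-114 \right)}} = - \frac{125966}{\frac{1}{-571 - 436} \left(17 - 436\right)} - \frac{28705}{\frac{1}{368 - 114}} = - \frac{125966}{\frac{1}{-1007} \left(-419\right)} - \frac{28705}{\frac{1}{254}} = - \frac{125966}{\left(- \frac{1}{1007}\right) \left(-419\right)} - 28705 \frac{1}{\frac{1}{254}} = - \frac{125966}{\frac{419}{1007}} - 7291070 = \left(-125966\right) \frac{1007}{419} - 7291070 = - \frac{126847762}{419} - 7291070 = - \frac{3181806092}{419}$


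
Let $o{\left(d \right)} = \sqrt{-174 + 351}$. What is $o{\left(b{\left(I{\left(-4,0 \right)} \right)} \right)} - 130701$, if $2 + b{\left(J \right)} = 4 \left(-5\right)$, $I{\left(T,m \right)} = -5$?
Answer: $-130701 + \sqrt{177} \approx -1.3069 \cdot 10^{5}$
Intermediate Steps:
$b{\left(J \right)} = -22$ ($b{\left(J \right)} = -2 + 4 \left(-5\right) = -2 - 20 = -22$)
$o{\left(d \right)} = \sqrt{177}$
$o{\left(b{\left(I{\left(-4,0 \right)} \right)} \right)} - 130701 = \sqrt{177} - 130701 = -130701 + \sqrt{177}$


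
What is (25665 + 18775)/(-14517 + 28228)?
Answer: 44440/13711 ≈ 3.2412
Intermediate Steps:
(25665 + 18775)/(-14517 + 28228) = 44440/13711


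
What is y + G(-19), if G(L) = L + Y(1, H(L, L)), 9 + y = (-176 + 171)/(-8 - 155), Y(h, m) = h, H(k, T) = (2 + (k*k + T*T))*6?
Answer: -4396/163 ≈ -26.969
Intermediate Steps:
H(k, T) = 12 + 6*T**2 + 6*k**2 (H(k, T) = (2 + (k**2 + T**2))*6 = (2 + (T**2 + k**2))*6 = (2 + T**2 + k**2)*6 = 12 + 6*T**2 + 6*k**2)
y = -1462/163 (y = -9 + (-176 + 171)/(-8 - 155) = -9 - 5/(-163) = -9 - 5*(-1/163) = -9 + 5/163 = -1462/163 ≈ -8.9693)
G(L) = 1 + L (G(L) = L + 1 = 1 + L)
y + G(-19) = -1462/163 + (1 - 19) = -1462/163 - 18 = -4396/163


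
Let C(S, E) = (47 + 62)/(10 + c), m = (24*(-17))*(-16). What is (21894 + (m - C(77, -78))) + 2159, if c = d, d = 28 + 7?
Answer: 1376036/45 ≈ 30579.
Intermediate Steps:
d = 35
c = 35
m = 6528 (m = -408*(-16) = 6528)
C(S, E) = 109/45 (C(S, E) = (47 + 62)/(10 + 35) = 109/45)
(21894 + (m - C(77, -78))) + 2159 = (21894 + (6528 - 1*109/45)) + 2159 = (21894 + (6528 - 109/45)) + 2159 = (21894 + 293651/45) + 2159 = 1278881/45 + 2159 = 1376036/45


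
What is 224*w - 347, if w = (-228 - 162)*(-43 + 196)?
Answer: -13366427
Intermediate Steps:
w = -59670 (w = -390*153 = -59670)
224*w - 347 = 224*(-59670) - 347 = -13366080 - 347 = -13366427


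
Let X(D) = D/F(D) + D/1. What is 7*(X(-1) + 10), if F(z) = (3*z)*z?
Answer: 182/3 ≈ 60.667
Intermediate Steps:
F(z) = 3*z²
X(D) = D + 1/(3*D) (X(D) = D/((3*D²)) + D/1 = D*(1/(3*D²)) + D*1 = 1/(3*D) + D = D + 1/(3*D))
7*(X(-1) + 10) = 7*((-1 + (⅓)/(-1)) + 10) = 7*((-1 + (⅓)*(-1)) + 10) = 7*((-1 - ⅓) + 10) = 7*(-4/3 + 10) = 7*(26/3) = 182/3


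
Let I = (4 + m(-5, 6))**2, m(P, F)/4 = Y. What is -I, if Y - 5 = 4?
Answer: -1600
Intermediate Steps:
Y = 9 (Y = 5 + 4 = 9)
m(P, F) = 36 (m(P, F) = 4*9 = 36)
I = 1600 (I = (4 + 36)**2 = 40**2 = 1600)
-I = -1*1600 = -1600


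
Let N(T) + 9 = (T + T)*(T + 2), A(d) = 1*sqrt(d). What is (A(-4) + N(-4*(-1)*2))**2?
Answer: 22797 + 604*I ≈ 22797.0 + 604.0*I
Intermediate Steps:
A(d) = sqrt(d)
N(T) = -9 + 2*T*(2 + T) (N(T) = -9 + (T + T)*(T + 2) = -9 + (2*T)*(2 + T) = -9 + 2*T*(2 + T))
(A(-4) + N(-4*(-1)*2))**2 = (sqrt(-4) + (-9 + 2*(-4*(-1)*2)**2 + 4*(-4*(-1)*2)))**2 = (2*I + (-9 + 2*(4*2)**2 + 4*(4*2)))**2 = (2*I + (-9 + 2*8**2 + 4*8))**2 = (2*I + (-9 + 2*64 + 32))**2 = (2*I + (-9 + 128 + 32))**2 = (2*I + 151)**2 = (151 + 2*I)**2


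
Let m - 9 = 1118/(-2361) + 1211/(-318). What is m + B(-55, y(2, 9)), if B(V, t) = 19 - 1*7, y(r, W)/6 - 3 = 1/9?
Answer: 4184021/250266 ≈ 16.718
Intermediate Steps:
m = 1180829/250266 (m = 9 + (1118/(-2361) + 1211/(-318)) = 9 + (1118*(-1/2361) + 1211*(-1/318)) = 9 + (-1118/2361 - 1211/318) = 9 - 1071565/250266 = 1180829/250266 ≈ 4.7183)
y(r, W) = 56/3 (y(r, W) = 18 + 6/9 = 18 + 6*(1/9) = 18 + 2/3 = 56/3)
B(V, t) = 12 (B(V, t) = 19 - 7 = 12)
m + B(-55, y(2, 9)) = 1180829/250266 + 12 = 4184021/250266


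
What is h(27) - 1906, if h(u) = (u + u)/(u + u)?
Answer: -1905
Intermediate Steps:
h(u) = 1 (h(u) = (2*u)/((2*u)) = (2*u)*(1/(2*u)) = 1)
h(27) - 1906 = 1 - 1906 = -1905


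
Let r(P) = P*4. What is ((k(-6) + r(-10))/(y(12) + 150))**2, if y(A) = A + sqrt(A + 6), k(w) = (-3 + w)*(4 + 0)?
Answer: 4213592/19105641 - 17328*sqrt(2)/2122849 ≈ 0.20900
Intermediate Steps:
r(P) = 4*P
k(w) = -12 + 4*w (k(w) = (-3 + w)*4 = -12 + 4*w)
y(A) = A + sqrt(6 + A)
((k(-6) + r(-10))/(y(12) + 150))**2 = (((-12 + 4*(-6)) + 4*(-10))/((12 + sqrt(6 + 12)) + 150))**2 = (((-12 - 24) - 40)/((12 + sqrt(18)) + 150))**2 = ((-36 - 40)/((12 + 3*sqrt(2)) + 150))**2 = (-76/(162 + 3*sqrt(2)))**2 = 5776/(162 + 3*sqrt(2))**2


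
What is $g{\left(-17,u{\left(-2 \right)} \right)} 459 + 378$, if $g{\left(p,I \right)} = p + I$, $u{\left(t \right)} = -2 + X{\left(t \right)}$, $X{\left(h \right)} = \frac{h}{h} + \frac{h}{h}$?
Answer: $-7425$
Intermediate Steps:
$X{\left(h \right)} = 2$ ($X{\left(h \right)} = 1 + 1 = 2$)
$u{\left(t \right)} = 0$ ($u{\left(t \right)} = -2 + 2 = 0$)
$g{\left(p,I \right)} = I + p$
$g{\left(-17,u{\left(-2 \right)} \right)} 459 + 378 = \left(0 - 17\right) 459 + 378 = \left(-17\right) 459 + 378 = -7803 + 378 = -7425$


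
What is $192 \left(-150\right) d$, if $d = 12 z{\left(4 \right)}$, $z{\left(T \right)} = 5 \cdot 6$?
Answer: $-10368000$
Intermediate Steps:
$z{\left(T \right)} = 30$
$d = 360$ ($d = 12 \cdot 30 = 360$)
$192 \left(-150\right) d = 192 \left(-150\right) 360 = \left(-28800\right) 360 = -10368000$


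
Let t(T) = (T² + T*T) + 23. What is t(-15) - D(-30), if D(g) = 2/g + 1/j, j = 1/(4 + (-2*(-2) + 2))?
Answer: 6946/15 ≈ 463.07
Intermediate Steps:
t(T) = 23 + 2*T² (t(T) = (T² + T²) + 23 = 2*T² + 23 = 23 + 2*T²)
j = ⅒ (j = 1/(4 + (4 + 2)) = 1/(4 + 6) = 1/10 = ⅒ ≈ 0.10000)
D(g) = 10 + 2/g (D(g) = 2/g + 1/(⅒) = 2/g + 1*10 = 2/g + 10 = 10 + 2/g)
t(-15) - D(-30) = (23 + 2*(-15)²) - (10 + 2/(-30)) = (23 + 2*225) - (10 + 2*(-1/30)) = (23 + 450) - (10 - 1/15) = 473 - 1*149/15 = 473 - 149/15 = 6946/15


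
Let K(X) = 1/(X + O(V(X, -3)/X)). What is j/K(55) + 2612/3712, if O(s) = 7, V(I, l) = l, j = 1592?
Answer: 91597965/928 ≈ 98705.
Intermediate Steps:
K(X) = 1/(7 + X) (K(X) = 1/(X + 7) = 1/(7 + X))
j/K(55) + 2612/3712 = 1592/(1/(7 + 55)) + 2612/3712 = 1592/(1/62) + 2612*(1/3712) = 1592/(1/62) + 653/928 = 1592*62 + 653/928 = 98704 + 653/928 = 91597965/928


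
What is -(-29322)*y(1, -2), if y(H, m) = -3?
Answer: -87966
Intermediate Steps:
-(-29322)*y(1, -2) = -(-29322)*(-3) = -1086*81 = -87966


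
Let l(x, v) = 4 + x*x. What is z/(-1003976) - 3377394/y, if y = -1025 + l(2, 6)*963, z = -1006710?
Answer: -1692049351227/3352777852 ≈ -504.67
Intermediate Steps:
l(x, v) = 4 + x**2
y = 6679 (y = -1025 + (4 + 2**2)*963 = -1025 + (4 + 4)*963 = -1025 + 8*963 = -1025 + 7704 = 6679)
z/(-1003976) - 3377394/y = -1006710/(-1003976) - 3377394/6679 = -1006710*(-1/1003976) - 3377394*1/6679 = 503355/501988 - 3377394/6679 = -1692049351227/3352777852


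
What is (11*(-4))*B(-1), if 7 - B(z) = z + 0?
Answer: -352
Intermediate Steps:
B(z) = 7 - z (B(z) = 7 - (z + 0) = 7 - z)
(11*(-4))*B(-1) = (11*(-4))*(7 - 1*(-1)) = -44*(7 + 1) = -44*8 = -352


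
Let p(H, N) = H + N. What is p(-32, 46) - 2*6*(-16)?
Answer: 206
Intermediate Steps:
p(-32, 46) - 2*6*(-16) = (-32 + 46) - 2*6*(-16) = 14 - 12*(-16) = 14 - 1*(-192) = 14 + 192 = 206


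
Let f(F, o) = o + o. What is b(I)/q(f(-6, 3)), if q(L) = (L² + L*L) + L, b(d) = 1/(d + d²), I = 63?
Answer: 1/314496 ≈ 3.1797e-6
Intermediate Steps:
f(F, o) = 2*o
q(L) = L + 2*L² (q(L) = (L² + L²) + L = 2*L² + L = L + 2*L²)
b(I)/q(f(-6, 3)) = (1/(63*(1 + 63)))/(((2*3)*(1 + 2*(2*3)))) = ((1/63)/64)/((6*(1 + 2*6))) = ((1/63)*(1/64))/((6*(1 + 12))) = 1/(4032*((6*13))) = (1/4032)/78 = (1/4032)*(1/78) = 1/314496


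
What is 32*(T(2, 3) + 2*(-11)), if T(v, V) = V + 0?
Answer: -608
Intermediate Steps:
T(v, V) = V
32*(T(2, 3) + 2*(-11)) = 32*(3 + 2*(-11)) = 32*(3 - 22) = 32*(-19) = -608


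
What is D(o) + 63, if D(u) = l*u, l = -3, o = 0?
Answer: 63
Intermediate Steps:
D(u) = -3*u
D(o) + 63 = -3*0 + 63 = 0 + 63 = 63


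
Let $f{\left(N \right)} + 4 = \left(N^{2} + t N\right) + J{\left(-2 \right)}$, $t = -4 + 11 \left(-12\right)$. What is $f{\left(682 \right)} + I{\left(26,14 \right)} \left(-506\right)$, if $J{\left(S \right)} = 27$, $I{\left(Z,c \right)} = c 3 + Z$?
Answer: $337987$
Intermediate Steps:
$I{\left(Z,c \right)} = Z + 3 c$ ($I{\left(Z,c \right)} = 3 c + Z = Z + 3 c$)
$t = -136$ ($t = -4 - 132 = -136$)
$f{\left(N \right)} = 23 + N^{2} - 136 N$ ($f{\left(N \right)} = -4 + \left(\left(N^{2} - 136 N\right) + 27\right) = -4 + \left(27 + N^{2} - 136 N\right) = 23 + N^{2} - 136 N$)
$f{\left(682 \right)} + I{\left(26,14 \right)} \left(-506\right) = \left(23 + 682^{2} - 92752\right) + \left(26 + 3 \cdot 14\right) \left(-506\right) = \left(23 + 465124 - 92752\right) + \left(26 + 42\right) \left(-506\right) = 372395 + 68 \left(-506\right) = 372395 - 34408 = 337987$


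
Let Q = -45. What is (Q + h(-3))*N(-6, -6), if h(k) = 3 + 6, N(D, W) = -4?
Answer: 144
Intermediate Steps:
h(k) = 9
(Q + h(-3))*N(-6, -6) = (-45 + 9)*(-4) = -36*(-4) = 144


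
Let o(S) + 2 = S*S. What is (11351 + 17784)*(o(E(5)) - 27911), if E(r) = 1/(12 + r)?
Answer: -235027849560/289 ≈ -8.1325e+8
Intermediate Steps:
o(S) = -2 + S**2 (o(S) = -2 + S*S = -2 + S**2)
(11351 + 17784)*(o(E(5)) - 27911) = (11351 + 17784)*((-2 + (1/(12 + 5))**2) - 27911) = 29135*((-2 + (1/17)**2) - 27911) = 29135*((-2 + 1/289) - 27911) = 29135*(-577/289 - 27911) = 29135*(-8066856/289) = -235027849560/289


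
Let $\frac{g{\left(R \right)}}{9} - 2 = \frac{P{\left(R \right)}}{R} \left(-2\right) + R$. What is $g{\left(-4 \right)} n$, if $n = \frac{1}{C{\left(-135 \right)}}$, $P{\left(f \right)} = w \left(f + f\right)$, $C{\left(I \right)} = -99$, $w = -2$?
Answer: $- \frac{6}{11} \approx -0.54545$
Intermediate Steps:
$P{\left(f \right)} = - 4 f$ ($P{\left(f \right)} = - 2 \left(f + f\right) = - 2 \cdot 2 f = - 4 f$)
$n = - \frac{1}{99}$ ($n = \frac{1}{-99} = - \frac{1}{99} \approx -0.010101$)
$g{\left(R \right)} = 90 + 9 R$ ($g{\left(R \right)} = 18 + 9 \left(\frac{\left(-4\right) R}{R} \left(-2\right) + R\right) = 18 + 9 \left(\left(-4\right) \left(-2\right) + R\right) = 18 + 9 \left(8 + R\right) = 18 + \left(72 + 9 R\right) = 90 + 9 R$)
$g{\left(-4 \right)} n = \left(90 + 9 \left(-4\right)\right) \left(- \frac{1}{99}\right) = \left(90 - 36\right) \left(- \frac{1}{99}\right) = 54 \left(- \frac{1}{99}\right) = - \frac{6}{11}$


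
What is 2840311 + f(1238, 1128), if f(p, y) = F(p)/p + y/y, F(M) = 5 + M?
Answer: 3516307499/1238 ≈ 2.8403e+6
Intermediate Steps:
f(p, y) = 1 + (5 + p)/p (f(p, y) = (5 + p)/p + y/y = (5 + p)/p + 1 = 1 + (5 + p)/p)
2840311 + f(1238, 1128) = 2840311 + (2 + 5/1238) = 2840311 + 2481/1238 = 3516307499/1238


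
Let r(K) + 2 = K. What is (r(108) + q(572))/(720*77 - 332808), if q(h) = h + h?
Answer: -625/138684 ≈ -0.0045066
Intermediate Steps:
r(K) = -2 + K
q(h) = 2*h
(r(108) + q(572))/(720*77 - 332808) = ((-2 + 108) + 2*572)/(720*77 - 332808) = (106 + 1144)/(55440 - 332808) = 1250/(-277368) = 1250*(-1/277368) = -625/138684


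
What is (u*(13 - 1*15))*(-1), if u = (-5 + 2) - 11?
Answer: -28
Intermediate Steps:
u = -14 (u = -3 - 11 = -14)
(u*(13 - 1*15))*(-1) = -14*(13 - 1*15)*(-1) = -14*(13 - 15)*(-1) = -14*(-2)*(-1) = 28*(-1) = -28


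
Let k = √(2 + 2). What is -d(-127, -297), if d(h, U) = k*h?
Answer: 254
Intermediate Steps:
k = 2 (k = √4 = 2)
d(h, U) = 2*h
-d(-127, -297) = -2*(-127) = -1*(-254) = 254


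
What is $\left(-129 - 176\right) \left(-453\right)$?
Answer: $138165$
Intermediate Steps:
$\left(-129 - 176\right) \left(-453\right) = \left(-305\right) \left(-453\right) = 138165$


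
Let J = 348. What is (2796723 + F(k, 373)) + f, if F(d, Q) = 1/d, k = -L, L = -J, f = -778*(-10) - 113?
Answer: 975927721/348 ≈ 2.8044e+6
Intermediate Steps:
f = 7667 (f = 7780 - 113 = 7667)
L = -348 (L = -1*348 = -348)
k = 348 (k = -1*(-348) = 348)
(2796723 + F(k, 373)) + f = (2796723 + 1/348) + 7667 = 973259605/348 + 7667 = 975927721/348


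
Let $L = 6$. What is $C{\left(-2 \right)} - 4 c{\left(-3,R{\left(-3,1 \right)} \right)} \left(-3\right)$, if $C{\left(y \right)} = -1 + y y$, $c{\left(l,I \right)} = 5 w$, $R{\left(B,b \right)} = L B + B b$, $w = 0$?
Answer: $0$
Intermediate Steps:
$R{\left(B,b \right)} = 6 B + B b$
$c{\left(l,I \right)} = 0$ ($c{\left(l,I \right)} = 5 \cdot 0 = 0$)
$C{\left(y \right)} = -1 + y^{2}$
$C{\left(-2 \right)} - 4 c{\left(-3,R{\left(-3,1 \right)} \right)} \left(-3\right) = \left(-1 + \left(-2\right)^{2}\right) \left(-4\right) 0 \left(-3\right) = \left(-1 + 4\right) 0 \left(-3\right) = 3 \cdot 0 = 0$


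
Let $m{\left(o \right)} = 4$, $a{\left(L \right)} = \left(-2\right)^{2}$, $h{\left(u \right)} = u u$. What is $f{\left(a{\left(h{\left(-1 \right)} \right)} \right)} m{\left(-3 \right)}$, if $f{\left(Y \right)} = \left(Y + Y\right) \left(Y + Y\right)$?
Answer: $256$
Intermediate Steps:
$h{\left(u \right)} = u^{2}$
$a{\left(L \right)} = 4$
$f{\left(Y \right)} = 4 Y^{2}$ ($f{\left(Y \right)} = 2 Y 2 Y = 4 Y^{2}$)
$f{\left(a{\left(h{\left(-1 \right)} \right)} \right)} m{\left(-3 \right)} = 4 \cdot 4^{2} \cdot 4 = 4 \cdot 16 \cdot 4 = 64 \cdot 4 = 256$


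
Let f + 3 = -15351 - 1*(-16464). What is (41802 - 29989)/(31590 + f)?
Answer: 11813/32700 ≈ 0.36125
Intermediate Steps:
f = 1110 (f = -3 + (-15351 - 1*(-16464)) = -3 + (-15351 + 16464) = -3 + 1113 = 1110)
(41802 - 29989)/(31590 + f) = (41802 - 29989)/(31590 + 1110) = 11813/32700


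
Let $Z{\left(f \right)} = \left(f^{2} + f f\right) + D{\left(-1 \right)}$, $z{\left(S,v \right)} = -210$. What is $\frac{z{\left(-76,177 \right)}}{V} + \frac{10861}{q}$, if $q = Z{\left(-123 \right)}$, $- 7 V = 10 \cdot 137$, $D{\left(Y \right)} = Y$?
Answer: $\frac{5935736}{4145209} \approx 1.432$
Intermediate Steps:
$V = - \frac{1370}{7}$ ($V = - \frac{10 \cdot 137}{7} = \left(- \frac{1}{7}\right) 1370 = - \frac{1370}{7} \approx -195.71$)
$Z{\left(f \right)} = -1 + 2 f^{2}$ ($Z{\left(f \right)} = \left(f^{2} + f f\right) - 1 = \left(f^{2} + f^{2}\right) - 1 = 2 f^{2} - 1 = -1 + 2 f^{2}$)
$q = 30257$ ($q = -1 + 2 \left(-123\right)^{2} = -1 + 2 \cdot 15129 = -1 + 30258 = 30257$)
$\frac{z{\left(-76,177 \right)}}{V} + \frac{10861}{q} = - \frac{210}{- \frac{1370}{7}} + \frac{10861}{30257} = \left(-210\right) \left(- \frac{7}{1370}\right) + 10861 \cdot \frac{1}{30257} = \frac{147}{137} + \frac{10861}{30257} = \frac{5935736}{4145209}$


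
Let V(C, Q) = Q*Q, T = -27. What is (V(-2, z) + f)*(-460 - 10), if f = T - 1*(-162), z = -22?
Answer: -290930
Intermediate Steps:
V(C, Q) = Q²
f = 135 (f = -27 - 1*(-162) = -27 + 162 = 135)
(V(-2, z) + f)*(-460 - 10) = ((-22)² + 135)*(-460 - 10) = (484 + 135)*(-470) = 619*(-470) = -290930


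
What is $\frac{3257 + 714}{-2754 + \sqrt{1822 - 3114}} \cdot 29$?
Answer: $- \frac{9327879}{223112} - \frac{115159 i \sqrt{323}}{3792904} \approx -41.808 - 0.54567 i$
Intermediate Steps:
$\frac{3257 + 714}{-2754 + \sqrt{1822 - 3114}} \cdot 29 = \frac{3971}{-2754 + \sqrt{-1292}} \cdot 29 = \frac{3971}{-2754 + 2 i \sqrt{323}} \cdot 29 = \frac{115159}{-2754 + 2 i \sqrt{323}}$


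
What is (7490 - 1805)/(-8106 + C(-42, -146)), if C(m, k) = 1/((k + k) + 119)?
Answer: -983505/1402339 ≈ -0.70133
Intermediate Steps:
C(m, k) = 1/(119 + 2*k) (C(m, k) = 1/(2*k + 119) = 1/(119 + 2*k))
(7490 - 1805)/(-8106 + C(-42, -146)) = (7490 - 1805)/(-8106 + 1/(119 + 2*(-146))) = 5685/(-8106 + 1/(119 - 292)) = 5685/(-8106 + 1/(-173)) = 5685/(-8106 - 1/173) = 5685/(-1402339/173) = 5685*(-173/1402339) = -983505/1402339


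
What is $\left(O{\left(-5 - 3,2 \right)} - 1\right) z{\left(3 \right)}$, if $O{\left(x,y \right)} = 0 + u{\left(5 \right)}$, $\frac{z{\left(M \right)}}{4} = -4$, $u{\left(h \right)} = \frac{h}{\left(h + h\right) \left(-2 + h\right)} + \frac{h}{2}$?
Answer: $- \frac{80}{3} \approx -26.667$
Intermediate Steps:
$u{\left(h \right)} = \frac{h}{2} + \frac{1}{2 \left(-2 + h\right)}$ ($u{\left(h \right)} = \frac{h}{2 h \left(-2 + h\right)} + h \frac{1}{2} = \frac{h}{2 h \left(-2 + h\right)} + \frac{h}{2} = h \frac{1}{2 h \left(-2 + h\right)} + \frac{h}{2} = \frac{1}{2 \left(-2 + h\right)} + \frac{h}{2} = \frac{h}{2} + \frac{1}{2 \left(-2 + h\right)}$)
$z{\left(M \right)} = -16$ ($z{\left(M \right)} = 4 \left(-4\right) = -16$)
$O{\left(x,y \right)} = \frac{8}{3}$ ($O{\left(x,y \right)} = 0 + \frac{1 + 5^{2} - 10}{2 \left(-2 + 5\right)} = 0 + \frac{1 + 25 - 10}{2 \cdot 3} = 0 + \frac{1}{2} \cdot \frac{1}{3} \cdot 16 = 0 + \frac{8}{3} = \frac{8}{3}$)
$\left(O{\left(-5 - 3,2 \right)} - 1\right) z{\left(3 \right)} = \left(\frac{8}{3} - 1\right) \left(-16\right) = \frac{5}{3} \left(-16\right) = - \frac{80}{3}$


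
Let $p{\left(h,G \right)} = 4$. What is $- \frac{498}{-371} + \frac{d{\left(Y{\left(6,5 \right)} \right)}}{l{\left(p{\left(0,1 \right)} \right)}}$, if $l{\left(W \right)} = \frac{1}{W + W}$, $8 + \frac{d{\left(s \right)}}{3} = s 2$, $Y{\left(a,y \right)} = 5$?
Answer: $\frac{18306}{371} \approx 49.342$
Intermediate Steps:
$d{\left(s \right)} = -24 + 6 s$ ($d{\left(s \right)} = -24 + 3 s 2 = -24 + 3 \cdot 2 s = -24 + 6 s$)
$l{\left(W \right)} = \frac{1}{2 W}$
$- \frac{498}{-371} + \frac{d{\left(Y{\left(6,5 \right)} \right)}}{l{\left(p{\left(0,1 \right)} \right)}} = - \frac{498}{-371} + \frac{-24 + 6 \cdot 5}{\frac{1}{2} \cdot \frac{1}{4}} = \left(-498\right) \left(- \frac{1}{371}\right) + \frac{-24 + 30}{\frac{1}{2} \cdot \frac{1}{4}} = \frac{498}{371} + 6 \frac{1}{\frac{1}{8}} = \frac{498}{371} + 6 \cdot 8 = \frac{498}{371} + 48 = \frac{18306}{371}$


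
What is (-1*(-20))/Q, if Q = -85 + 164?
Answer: 20/79 ≈ 0.25316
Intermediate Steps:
Q = 79
(-1*(-20))/Q = -1*(-20)/79 = 20*(1/79) = 20/79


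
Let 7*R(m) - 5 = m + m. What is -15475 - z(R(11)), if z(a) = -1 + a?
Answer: -108345/7 ≈ -15478.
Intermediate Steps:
R(m) = 5/7 + 2*m/7 (R(m) = 5/7 + (m + m)/7 = 5/7 + (2*m)/7 = 5/7 + 2*m/7)
-15475 - z(R(11)) = -15475 - (-1 + (5/7 + (2/7)*11)) = -15475 - (-1 + (5/7 + 22/7)) = -15475 - (-1 + 27/7) = -15475 - 1*20/7 = -15475 - 20/7 = -108345/7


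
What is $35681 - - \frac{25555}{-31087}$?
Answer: $\frac{1109189692}{31087} \approx 35680.0$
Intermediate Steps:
$35681 - - \frac{25555}{-31087} = 35681 - \left(-25555\right) \left(- \frac{1}{31087}\right) = 35681 - \frac{25555}{31087} = \frac{1109189692}{31087}$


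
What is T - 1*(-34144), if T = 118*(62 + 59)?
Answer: 48422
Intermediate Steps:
T = 14278 (T = 118*121 = 14278)
T - 1*(-34144) = 14278 - 1*(-34144) = 14278 + 34144 = 48422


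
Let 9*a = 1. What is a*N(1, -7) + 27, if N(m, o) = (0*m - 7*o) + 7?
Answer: 299/9 ≈ 33.222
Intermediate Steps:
N(m, o) = 7 - 7*o (N(m, o) = (0 - 7*o) + 7 = -7*o + 7 = 7 - 7*o)
a = ⅑ (a = (⅑)*1 = ⅑ ≈ 0.11111)
a*N(1, -7) + 27 = (7 - 7*(-7))/9 + 27 = (7 + 49)/9 + 27 = (⅑)*56 + 27 = 56/9 + 27 = 299/9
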